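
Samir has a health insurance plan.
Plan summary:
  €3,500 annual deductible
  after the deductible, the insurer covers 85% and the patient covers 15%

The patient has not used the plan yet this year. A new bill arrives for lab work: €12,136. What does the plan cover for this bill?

Nothing has been paid toward the €3,500 deductible, so the first €3,500 of this charge is applied there.
The remaining €8,636 (= €12,136 − €3,500) moves to coinsurance.
Coinsurance: €8,636 × 15% = €1,295.40.
So the patient owes €3,500 + €1,295.40 = €4,795.40.
The plan picks up €12,136 − €4,795.40 = €7,340.60.

€7,340.60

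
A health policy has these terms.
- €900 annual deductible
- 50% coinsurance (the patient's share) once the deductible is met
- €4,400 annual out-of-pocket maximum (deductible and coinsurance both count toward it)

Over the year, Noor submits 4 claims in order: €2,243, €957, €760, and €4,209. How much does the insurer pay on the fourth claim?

€2,239

Claim 1 — €2,243: deductible takes €900, €1,343 remains; coinsurance €1,343 × 50% = €671.50. Cost to patient: €1,571.50. OOP to date €1,571.50. Insurer: €2,243 − €1,571.50 = €671.50.
Claim 2 — €957: deductible met; 50% of €957 = €478.50. Patient owes €478.50 (running OOP €2,050). Plan pays €957 − €478.50 = €478.50.
Claim 3 — €760: deductible met; 50% of €760 = €380. Patient pays €380; OOP now €2,430. Insurer: €760 − €380 = €380.
Claim 4 — €4,209: deductible met; 50% of €4,209 = €2,104.50. Adding that to €2,430 gives €4,534.50, past the €4,400 cap; patient pays only €4,400 − €2,430 = €1,970. Plan pays €4,209 − €1,970 = €2,239.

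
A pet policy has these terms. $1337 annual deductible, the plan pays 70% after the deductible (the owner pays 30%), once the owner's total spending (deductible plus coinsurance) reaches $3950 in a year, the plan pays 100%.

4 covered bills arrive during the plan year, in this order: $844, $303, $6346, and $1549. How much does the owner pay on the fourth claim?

#1 ($844): fully absorbed by the deductible. Owner owes $844 (running OOP $844).
#2 ($303): entire amount goes to the deductible. Owner pays $303; OOP now $1147.
#3 ($6346): $190 finishes the deductible; $6156 goes to coinsurance; 30% of $6156 = $1846.80. Cost to owner: $2036.80. OOP to date $3183.80.
#4 ($1549): deductible already satisfied, so owner's share is 30% × $1549 = $464.70. Owner pays $464.70; OOP now $3648.50.

$464.70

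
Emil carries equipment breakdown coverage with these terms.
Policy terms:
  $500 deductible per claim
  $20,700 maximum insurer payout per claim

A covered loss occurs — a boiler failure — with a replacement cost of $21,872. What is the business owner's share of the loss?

$1,172

Subtract the deductible: $21,872 − $500 = $21,372.
$21,372 exceeds the $20,700 limit, so the insurer pays the limit: $20,700.
The business owner bears the rest of the original loss: $21,872 − $20,700 = $1,172.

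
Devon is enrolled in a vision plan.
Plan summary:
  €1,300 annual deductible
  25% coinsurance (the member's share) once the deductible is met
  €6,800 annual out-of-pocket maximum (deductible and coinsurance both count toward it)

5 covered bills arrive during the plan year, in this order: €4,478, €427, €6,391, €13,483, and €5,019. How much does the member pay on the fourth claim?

#1 (€4,478): deductible takes €1,300, €3,178 remains; member's 25% is €794.50. Member pays €2,094.50; OOP now €2,094.50.
#2 (€427): deductible met; 25% of €427 = €106.75. Member owes €106.75 (running OOP €2,201.25).
#3 (€6,391): 25% coinsurance on €6,391 = €1,597.75. Member pays €1,597.75; OOP now €3,799.
#4 (€13,483): deductible met; 25% of €13,483 = €3,370.75. That would push OOP to €7,169.75, over the €6,800 cap, so member pays €6,800 − €3,799 = €3,001.

€3,001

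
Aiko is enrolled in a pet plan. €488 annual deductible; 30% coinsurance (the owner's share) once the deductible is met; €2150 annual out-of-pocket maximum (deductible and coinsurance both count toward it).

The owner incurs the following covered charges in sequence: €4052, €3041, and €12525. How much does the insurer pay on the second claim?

Claim 1 — €4052: deductible takes €488, €3564 remains; owner's 30% is €1069.20. Owner owes €1557.20 (running OOP €1557.20). Insurer: €4052 − €1557.20 = €2494.80.
Claim 2 — €3041: 30% coinsurance on €3041 = €912.30. OOP would hit €2469.50 > €2150, so the cap limits the owner to €2150 − €1557.20 = €592.80. Insurer: €3041 − €592.80 = €2448.20.

€2448.20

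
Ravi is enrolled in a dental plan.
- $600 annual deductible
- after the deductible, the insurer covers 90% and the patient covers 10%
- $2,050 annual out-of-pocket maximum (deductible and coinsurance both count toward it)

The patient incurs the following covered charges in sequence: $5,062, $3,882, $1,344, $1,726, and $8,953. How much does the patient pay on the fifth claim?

$308.60

#1 ($5,062): $600 finishes the deductible; $4,462 goes to coinsurance; 10% of $4,462 = $446.20. Cost to patient: $1,046.20. OOP to date $1,046.20.
#2 ($3,882): deductible already satisfied, so patient's share is 10% × $3,882 = $388.20. Cost to patient: $388.20. OOP to date $1,434.40.
#3 ($1,344): deductible met; 10% of $1,344 = $134.40. Cost to patient: $134.40. OOP to date $1,568.80.
#4 ($1,726): 10% coinsurance on $1,726 = $172.60. Patient pays $172.60; OOP now $1,741.40.
#5 ($8,953): 10% coinsurance on $8,953 = $895.30. That would push OOP to $2,636.70, over the $2,050 cap, so patient pays $2,050 − $1,741.40 = $308.60.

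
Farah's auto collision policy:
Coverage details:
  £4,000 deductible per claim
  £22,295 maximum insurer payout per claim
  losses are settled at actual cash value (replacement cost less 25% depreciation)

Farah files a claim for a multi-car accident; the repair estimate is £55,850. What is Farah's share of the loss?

£33,555

At 25% depreciation, ACV = £55,850 − £13,962.50 = £41,887.50.
Less the £4,000 deductible: £41,887.50 − £4,000 = £37,887.50.
Since £37,887.50 > £22,295, the payout is capped at £22,295.
Driver's share is the uncovered remainder: £55,850 − £22,295 = £33,555.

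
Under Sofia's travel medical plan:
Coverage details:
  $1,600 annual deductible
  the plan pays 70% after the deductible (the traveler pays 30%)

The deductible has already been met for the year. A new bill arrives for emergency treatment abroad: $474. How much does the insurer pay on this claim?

$331.80

The deductible is already satisfied, so the full bill goes to coinsurance.
Traveler's 30% share of $474 is $142.20.
Insurer pays the balance: $474 − $142.20 = $331.80.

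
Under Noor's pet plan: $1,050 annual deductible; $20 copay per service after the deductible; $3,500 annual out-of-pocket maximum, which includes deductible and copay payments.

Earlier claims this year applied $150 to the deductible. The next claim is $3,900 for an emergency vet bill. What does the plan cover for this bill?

Remaining deductible: $1,050 − $150 = $900.
That leaves $3,900 − $900 = $3,000 for the copay.
Copay on this service: $20.
So the owner owes $900 + $20 = $920 before any cap.
Total out-of-pocket so far would be $150 + $920 = $1,070, below the $3,500 cap — no reduction.
The insurer covers the remainder: $3,900 − $920 = $2,980.

$2,980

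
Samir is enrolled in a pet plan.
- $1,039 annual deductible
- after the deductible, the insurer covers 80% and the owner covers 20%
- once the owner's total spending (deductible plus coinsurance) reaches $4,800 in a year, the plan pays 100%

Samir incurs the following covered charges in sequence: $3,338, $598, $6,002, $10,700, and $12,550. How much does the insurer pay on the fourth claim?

Bill 1, $3,338: $1,039 finishes the deductible; $2,299 goes to coinsurance; coinsurance $2,299 × 20% = $459.80. Owner pays $1,498.80; OOP now $1,498.80. Insurer: $3,338 − $1,498.80 = $1,839.20.
Bill 2, $598: deductible met; 20% of $598 = $119.60. Cost to owner: $119.60. OOP to date $1,618.40. Plan pays $598 − $119.60 = $478.40.
Bill 3, $6,002: 20% coinsurance on $6,002 = $1,200.40. Owner owes $1,200.40 (running OOP $2,818.80). Plan pays $6,002 − $1,200.40 = $4,801.60.
Bill 4, $10,700: deductible already satisfied, so owner's share is 20% × $10,700 = $2,140. That would push OOP to $4,958.80, over the $4,800 cap, so owner pays $4,800 − $2,818.80 = $1,981.20. Plan pays $10,700 − $1,981.20 = $8,718.80.

$8,718.80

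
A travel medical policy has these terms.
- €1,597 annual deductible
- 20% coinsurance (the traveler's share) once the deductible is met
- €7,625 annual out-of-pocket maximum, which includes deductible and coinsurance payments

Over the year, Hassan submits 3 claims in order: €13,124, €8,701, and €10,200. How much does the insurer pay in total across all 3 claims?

€24,400

#1 (€13,124): €1,597 to deductible, leaving €11,527; coinsurance €11,527 × 20% = €2,305.40. Cost to traveler: €3,902.40. OOP to date €3,902.40. Insurer: €13,124 − €3,902.40 = €9,221.60.
#2 (€8,701): deductible already satisfied, so traveler's share is 20% × €8,701 = €1,740.20. Cost to traveler: €1,740.20. OOP to date €5,642.60. Insurer: €8,701 − €1,740.20 = €6,960.80.
#3 (€10,200): deductible already satisfied, so traveler's share is 20% × €10,200 = €2,040. That would push OOP to €7,682.60, over the €7,625 cap, so traveler pays €7,625 − €5,642.60 = €1,982.40. Insurer: €10,200 − €1,982.40 = €8,217.60.
Insurer total: €9,221.60 + €6,960.80 + €8,217.60 = €24,400.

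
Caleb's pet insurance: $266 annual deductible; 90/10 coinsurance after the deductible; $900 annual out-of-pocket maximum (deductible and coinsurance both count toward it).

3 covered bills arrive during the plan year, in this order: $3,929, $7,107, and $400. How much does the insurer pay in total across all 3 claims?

$10,536

Bill 1, $3,929: deductible takes $266, $3,663 remains; coinsurance $3,663 × 10% = $366.30. Cost to owner: $632.30. OOP to date $632.30. Insurer: $3,929 − $632.30 = $3,296.70.
Bill 2, $7,107: deductible already satisfied, so owner's share is 10% × $7,107 = $710.70. OOP would hit $1,343 > $900, so the cap limits the owner to $900 − $632.30 = $267.70. Insurer: $7,107 − $267.70 = $6,839.30.
Bill 3, $400: 10% coinsurance on $400 = $40. Adding that to $900 gives $940, past the $900 cap; owner pays only $900 − $900 = $0. Plan pays $400 − $0 = $400.
Insurer total: $3,296.70 + $6,839.30 + $400 = $10,536.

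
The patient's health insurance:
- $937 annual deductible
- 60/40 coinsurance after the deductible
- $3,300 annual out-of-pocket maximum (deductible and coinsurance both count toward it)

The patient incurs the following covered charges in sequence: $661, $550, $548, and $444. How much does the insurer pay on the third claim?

Claim 1 ($661): all of it applies to the deductible. Patient owes $661 (running OOP $661). Plan pays $661 − $661 = $0.
Claim 2 ($550): $276 finishes the deductible; $274 goes to coinsurance; patient's 40% is $109.60. Patient pays $385.60; OOP now $1,046.60. Insurer: $550 − $385.60 = $164.40.
Claim 3 ($548): deductible already satisfied, so patient's share is 40% × $548 = $219.20. Patient owes $219.20 (running OOP $1,265.80). Plan pays $548 − $219.20 = $328.80.

$328.80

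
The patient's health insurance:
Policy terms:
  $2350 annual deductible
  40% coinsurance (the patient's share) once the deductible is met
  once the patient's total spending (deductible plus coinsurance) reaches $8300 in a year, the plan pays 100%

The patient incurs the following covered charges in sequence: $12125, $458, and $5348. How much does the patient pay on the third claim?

#1 ($12125): $2350 finishes the deductible; $9775 goes to coinsurance; coinsurance $9775 × 40% = $3910. Cost to patient: $6260. OOP to date $6260.
#2 ($458): deductible already satisfied, so patient's share is 40% × $458 = $183.20. Patient owes $183.20 (running OOP $6443.20).
#3 ($5348): deductible met; 40% of $5348 = $2139.20. Adding that to $6443.20 gives $8582.40, past the $8300 cap; patient pays only $8300 − $6443.20 = $1856.80.

$1856.80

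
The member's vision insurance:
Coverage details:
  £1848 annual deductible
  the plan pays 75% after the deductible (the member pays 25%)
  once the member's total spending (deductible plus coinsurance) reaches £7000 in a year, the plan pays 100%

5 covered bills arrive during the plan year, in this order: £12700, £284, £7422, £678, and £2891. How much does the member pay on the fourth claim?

£169.50

Claim 1 (£12700): £1848 to deductible, leaving £10852; coinsurance £10852 × 25% = £2713. Cost to member: £4561. OOP to date £4561.
Claim 2 (£284): deductible already satisfied, so member's share is 25% × £284 = £71. Cost to member: £71. OOP to date £4632.
Claim 3 (£7422): deductible met; 25% of £7422 = £1855.50. Member owes £1855.50 (running OOP £6487.50).
Claim 4 (£678): deductible already satisfied, so member's share is 25% × £678 = £169.50. Cost to member: £169.50. OOP to date £6657.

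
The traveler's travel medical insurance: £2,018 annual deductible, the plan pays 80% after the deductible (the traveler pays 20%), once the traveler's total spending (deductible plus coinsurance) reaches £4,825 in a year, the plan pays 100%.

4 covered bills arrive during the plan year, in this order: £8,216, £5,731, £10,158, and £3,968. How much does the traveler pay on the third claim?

£421.20

Claim 1 — £8,216: £2,018 finishes the deductible; £6,198 goes to coinsurance; 20% of £6,198 = £1,239.60. Traveler owes £3,257.60 (running OOP £3,257.60).
Claim 2 — £5,731: deductible met; 20% of £5,731 = £1,146.20. Cost to traveler: £1,146.20. OOP to date £4,403.80.
Claim 3 — £10,158: deductible met; 20% of £10,158 = £2,031.60. OOP would hit £6,435.40 > £4,825, so the cap limits the traveler to £4,825 − £4,403.80 = £421.20.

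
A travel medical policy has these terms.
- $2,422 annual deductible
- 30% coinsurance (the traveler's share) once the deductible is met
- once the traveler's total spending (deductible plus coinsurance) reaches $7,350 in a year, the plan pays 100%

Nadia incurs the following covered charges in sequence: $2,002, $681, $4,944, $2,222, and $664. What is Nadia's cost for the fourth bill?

$666.60

Bill 1, $2,002: all of it applies to the deductible. Cost to traveler: $2,002. OOP to date $2,002.
Bill 2, $681: deductible takes $420, $261 remains; coinsurance $261 × 30% = $78.30. Traveler pays $498.30; OOP now $2,500.30.
Bill 3, $4,944: 30% coinsurance on $4,944 = $1,483.20. Traveler pays $1,483.20; OOP now $3,983.50.
Bill 4, $2,222: 30% coinsurance on $2,222 = $666.60. Traveler pays $666.60; OOP now $4,650.10.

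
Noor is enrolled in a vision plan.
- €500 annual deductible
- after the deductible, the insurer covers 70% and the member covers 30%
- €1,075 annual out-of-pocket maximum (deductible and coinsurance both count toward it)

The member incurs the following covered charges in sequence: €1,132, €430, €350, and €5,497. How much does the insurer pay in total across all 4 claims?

€6,334

Claim 1 (€1,132): €500 to deductible, leaving €632; 30% of €632 = €189.60. Member pays €689.60; OOP now €689.60. Plan pays €1,132 − €689.60 = €442.40.
Claim 2 (€430): deductible already satisfied, so member's share is 30% × €430 = €129. Member owes €129 (running OOP €818.60). Plan pays €430 − €129 = €301.
Claim 3 (€350): deductible already satisfied, so member's share is 30% × €350 = €105. Member owes €105 (running OOP €923.60). Insurer: €350 − €105 = €245.
Claim 4 (€5,497): 30% coinsurance on €5,497 = €1,649.10. OOP would hit €2,572.70 > €1,075, so the cap limits the member to €1,075 − €923.60 = €151.40. Plan pays €5,497 − €151.40 = €5,345.60.
Insurer total: €442.40 + €301 + €245 + €5,345.60 = €6,334.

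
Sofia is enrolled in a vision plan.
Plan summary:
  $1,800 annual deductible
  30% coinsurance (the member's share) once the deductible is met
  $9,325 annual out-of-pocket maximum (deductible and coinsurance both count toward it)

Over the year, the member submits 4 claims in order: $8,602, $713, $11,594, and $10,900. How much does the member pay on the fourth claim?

$1,792.30

Claim 1 — $8,602: deductible takes $1,800, $6,802 remains; 30% of $6,802 = $2,040.60. Cost to member: $3,840.60. OOP to date $3,840.60.
Claim 2 — $713: deductible met; 30% of $713 = $213.90. Member owes $213.90 (running OOP $4,054.50).
Claim 3 — $11,594: 30% coinsurance on $11,594 = $3,478.20. Cost to member: $3,478.20. OOP to date $7,532.70.
Claim 4 — $10,900: deductible met; 30% of $10,900 = $3,270. That would push OOP to $10,802.70, over the $9,325 cap, so member pays $9,325 − $7,532.70 = $1,792.30.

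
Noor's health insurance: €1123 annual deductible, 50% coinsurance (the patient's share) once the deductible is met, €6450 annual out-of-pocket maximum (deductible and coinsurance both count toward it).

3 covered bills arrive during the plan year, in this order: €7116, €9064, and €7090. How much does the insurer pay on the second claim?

€6733.50

Claim 1 — €7116: €1123 to deductible, leaving €5993; patient's 50% is €2996.50. Patient owes €4119.50 (running OOP €4119.50). Insurer: €7116 − €4119.50 = €2996.50.
Claim 2 — €9064: 50% coinsurance on €9064 = €4532. That would push OOP to €8651.50, over the €6450 cap, so patient pays €6450 − €4119.50 = €2330.50. Insurer: €9064 − €2330.50 = €6733.50.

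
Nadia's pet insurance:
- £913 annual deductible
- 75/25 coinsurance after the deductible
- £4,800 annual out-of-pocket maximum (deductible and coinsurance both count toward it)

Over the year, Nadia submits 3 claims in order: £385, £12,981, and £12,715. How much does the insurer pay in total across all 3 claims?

£21,281

#1 (£385): fully absorbed by the deductible. Owner owes £385 (running OOP £385). Plan pays £385 − £385 = £0.
#2 (£12,981): deductible takes £528, £12,453 remains; 25% of £12,453 = £3,113.25. Owner owes £3,641.25 (running OOP £4,026.25). Insurer: £12,981 − £3,641.25 = £9,339.75.
#3 (£12,715): 25% coinsurance on £12,715 = £3,178.75. That would push OOP to £7,205, over the £4,800 cap, so owner pays £4,800 − £4,026.25 = £773.75. Insurer: £12,715 − £773.75 = £11,941.25.
Insurer total = bills − owner's total = £26,081 − £4,800 = £21,281.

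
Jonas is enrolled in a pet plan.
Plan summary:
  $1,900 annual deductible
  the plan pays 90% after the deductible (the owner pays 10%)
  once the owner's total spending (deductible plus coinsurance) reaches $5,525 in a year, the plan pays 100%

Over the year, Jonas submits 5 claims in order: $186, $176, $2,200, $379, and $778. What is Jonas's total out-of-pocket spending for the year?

$2,081.90

Claim 1 — $186: fully absorbed by the deductible. Owner pays $186; OOP now $186.
Claim 2 — $176: fully absorbed by the deductible. Owner owes $176 (running OOP $362).
Claim 3 — $2,200: $1,538 to deductible, leaving $662; coinsurance $662 × 10% = $66.20. Owner pays $1,604.20; OOP now $1,966.20.
Claim 4 — $379: deductible already satisfied, so owner's share is 10% × $379 = $37.90. Owner pays $37.90; OOP now $2,004.10.
Claim 5 — $778: deductible met; 10% of $778 = $77.80. Owner pays $77.80; OOP now $2,081.90.
Summing the owner's payments: $186 + $176 + $1,604.20 + $37.90 + $77.80 = $2,081.90.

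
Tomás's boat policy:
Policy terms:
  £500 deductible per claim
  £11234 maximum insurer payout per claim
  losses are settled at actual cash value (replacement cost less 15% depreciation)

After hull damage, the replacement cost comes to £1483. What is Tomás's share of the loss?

£722.45

At 15% depreciation, ACV = £1483 − £222.45 = £1260.55.
After the deductible, £1260.55 − £500 = £760.55 remains.
That's under the £11234 cap, so the insurer reimburses the full £760.55.
Out of pocket: £1483 − £760.55 = £722.45.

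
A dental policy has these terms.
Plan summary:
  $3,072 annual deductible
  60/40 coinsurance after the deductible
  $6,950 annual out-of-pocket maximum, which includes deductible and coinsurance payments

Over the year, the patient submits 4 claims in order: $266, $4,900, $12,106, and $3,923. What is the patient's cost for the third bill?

$3,040.40

#1 ($266): entire amount goes to the deductible. Cost to patient: $266. OOP to date $266.
#2 ($4,900): $2,806 finishes the deductible; $2,094 goes to coinsurance; patient's 40% is $837.60. Patient owes $3,643.60 (running OOP $3,909.60).
#3 ($12,106): deductible already satisfied, so patient's share is 40% × $12,106 = $4,842.40. OOP would hit $8,752 > $6,950, so the cap limits the patient to $6,950 − $3,909.60 = $3,040.40.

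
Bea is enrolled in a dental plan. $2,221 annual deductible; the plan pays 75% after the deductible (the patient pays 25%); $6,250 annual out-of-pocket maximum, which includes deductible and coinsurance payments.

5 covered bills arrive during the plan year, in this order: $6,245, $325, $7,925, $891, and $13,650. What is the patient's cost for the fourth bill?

$222.75

Claim 1 ($6,245): $2,221 finishes the deductible; $4,024 goes to coinsurance; 25% of $4,024 = $1,006. Patient pays $3,227; OOP now $3,227.
Claim 2 ($325): 25% coinsurance on $325 = $81.25. Patient owes $81.25 (running OOP $3,308.25).
Claim 3 ($7,925): deductible already satisfied, so patient's share is 25% × $7,925 = $1,981.25. Patient pays $1,981.25; OOP now $5,289.50.
Claim 4 ($891): 25% coinsurance on $891 = $222.75. Patient pays $222.75; OOP now $5,512.25.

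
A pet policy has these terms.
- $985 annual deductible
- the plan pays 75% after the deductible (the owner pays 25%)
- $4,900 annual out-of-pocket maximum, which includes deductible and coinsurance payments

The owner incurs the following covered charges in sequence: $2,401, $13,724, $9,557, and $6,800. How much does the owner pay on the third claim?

$130

Claim 1 ($2,401): deductible takes $985, $1,416 remains; 25% of $1,416 = $354. Owner pays $1,339; OOP now $1,339.
Claim 2 ($13,724): deductible already satisfied, so owner's share is 25% × $13,724 = $3,431. Owner owes $3,431 (running OOP $4,770).
Claim 3 ($9,557): deductible already satisfied, so owner's share is 25% × $9,557 = $2,389.25. OOP would hit $7,159.25 > $4,900, so the cap limits the owner to $4,900 − $4,770 = $130.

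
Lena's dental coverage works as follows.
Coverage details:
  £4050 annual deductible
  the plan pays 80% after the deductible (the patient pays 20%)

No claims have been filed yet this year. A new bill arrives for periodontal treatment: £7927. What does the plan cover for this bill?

The full £4050 deductible is still open; £4050 of this bill applies to it.
The remaining £3877 (= £7927 − £4050) moves to coinsurance.
20% of £3877 = £775.40 falls to the patient.
So the patient owes £4050 + £775.40 = £4825.40.
The plan picks up £7927 − £4825.40 = £3101.60.

£3101.60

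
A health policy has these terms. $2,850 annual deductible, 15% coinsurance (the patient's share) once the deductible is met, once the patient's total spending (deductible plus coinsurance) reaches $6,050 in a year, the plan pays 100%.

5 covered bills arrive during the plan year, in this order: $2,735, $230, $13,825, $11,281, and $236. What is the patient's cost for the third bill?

Bill 1, $2,735: fully absorbed by the deductible. Patient pays $2,735; OOP now $2,735.
Bill 2, $230: deductible takes $115, $115 remains; 15% of $115 = $17.25. Patient pays $132.25; OOP now $2,867.25.
Bill 3, $13,825: deductible already satisfied, so patient's share is 15% × $13,825 = $2,073.75. Cost to patient: $2,073.75. OOP to date $4,941.

$2,073.75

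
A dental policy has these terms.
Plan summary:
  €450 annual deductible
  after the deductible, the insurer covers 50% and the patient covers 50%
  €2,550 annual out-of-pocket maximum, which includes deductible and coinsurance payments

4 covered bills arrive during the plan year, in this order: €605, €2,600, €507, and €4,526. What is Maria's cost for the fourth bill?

€469

Claim 1 (€605): deductible takes €450, €155 remains; patient's 50% is €77.50. Cost to patient: €527.50. OOP to date €527.50.
Claim 2 (€2,600): deductible already satisfied, so patient's share is 50% × €2,600 = €1,300. Patient pays €1,300; OOP now €1,827.50.
Claim 3 (€507): deductible met; 50% of €507 = €253.50. Patient pays €253.50; OOP now €2,081.
Claim 4 (€4,526): 50% coinsurance on €4,526 = €2,263. Adding that to €2,081 gives €4,344, past the €2,550 cap; patient pays only €2,550 − €2,081 = €469.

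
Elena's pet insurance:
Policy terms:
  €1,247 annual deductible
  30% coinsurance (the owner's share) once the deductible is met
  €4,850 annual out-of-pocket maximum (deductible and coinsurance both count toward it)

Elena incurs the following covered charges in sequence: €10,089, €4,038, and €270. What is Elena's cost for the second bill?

Bill 1, €10,089: deductible takes €1,247, €8,842 remains; 30% of €8,842 = €2,652.60. Cost to owner: €3,899.60. OOP to date €3,899.60.
Bill 2, €4,038: 30% coinsurance on €4,038 = €1,211.40. Adding that to €3,899.60 gives €5,111, past the €4,850 cap; owner pays only €4,850 − €3,899.60 = €950.40.

€950.40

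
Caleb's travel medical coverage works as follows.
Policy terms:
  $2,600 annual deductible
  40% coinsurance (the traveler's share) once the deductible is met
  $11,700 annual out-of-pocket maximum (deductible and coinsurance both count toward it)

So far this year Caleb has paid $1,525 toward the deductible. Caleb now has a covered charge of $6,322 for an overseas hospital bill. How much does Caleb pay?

$3,173.80

$1,525 of the $2,600 deductible is already met, leaving $1,075.
That leaves $6,322 − $1,075 = $5,247 for coinsurance.
Coinsurance: $5,247 × 40% = $2,098.80.
So the traveler owes $1,075 + $2,098.80 = $3,173.80 before any cap.
Total out-of-pocket so far would be $1,525 + $3,173.80 = $4,698.80, below the $11,700 cap — no reduction.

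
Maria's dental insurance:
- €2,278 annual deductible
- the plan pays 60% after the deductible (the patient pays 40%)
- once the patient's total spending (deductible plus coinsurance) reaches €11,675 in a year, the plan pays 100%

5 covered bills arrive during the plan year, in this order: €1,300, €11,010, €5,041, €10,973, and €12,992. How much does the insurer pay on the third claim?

#1 (€1,300): all of it applies to the deductible. Patient pays €1,300; OOP now €1,300. Plan pays €1,300 − €1,300 = €0.
#2 (€11,010): €978 to deductible, leaving €10,032; coinsurance €10,032 × 40% = €4,012.80. Cost to patient: €4,990.80. OOP to date €6,290.80. Insurer: €11,010 − €4,990.80 = €6,019.20.
#3 (€5,041): deductible already satisfied, so patient's share is 40% × €5,041 = €2,016.40. Cost to patient: €2,016.40. OOP to date €8,307.20. Plan pays €5,041 − €2,016.40 = €3,024.60.

€3,024.60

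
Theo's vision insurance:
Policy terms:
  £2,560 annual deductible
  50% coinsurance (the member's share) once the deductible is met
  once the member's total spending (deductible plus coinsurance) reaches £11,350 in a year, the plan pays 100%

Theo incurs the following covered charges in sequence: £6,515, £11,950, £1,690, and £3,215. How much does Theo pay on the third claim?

£837.50

Claim 1 (£6,515): £2,560 finishes the deductible; £3,955 goes to coinsurance; member's 50% is £1,977.50. Cost to member: £4,537.50. OOP to date £4,537.50.
Claim 2 (£11,950): deductible met; 50% of £11,950 = £5,975. Member owes £5,975 (running OOP £10,512.50).
Claim 3 (£1,690): deductible already satisfied, so member's share is 50% × £1,690 = £845. Adding that to £10,512.50 gives £11,357.50, past the £11,350 cap; member pays only £11,350 − £10,512.50 = £837.50.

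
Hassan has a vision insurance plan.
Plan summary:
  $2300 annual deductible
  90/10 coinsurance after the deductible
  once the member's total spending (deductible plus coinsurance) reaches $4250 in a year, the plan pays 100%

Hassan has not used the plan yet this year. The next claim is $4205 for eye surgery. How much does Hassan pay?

$2490.50

Nothing has been paid toward the $2300 deductible, so the first $2300 of this charge is applied there.
That leaves $4205 − $2300 = $1905 for coinsurance.
Member's 10% share of $1905 is $190.50.
Member responsibility before any cap: $2300 + $190.50 = $2490.50.
Cumulative spending $0 + $2490.50 = $2490.50 stays under the $4250 maximum.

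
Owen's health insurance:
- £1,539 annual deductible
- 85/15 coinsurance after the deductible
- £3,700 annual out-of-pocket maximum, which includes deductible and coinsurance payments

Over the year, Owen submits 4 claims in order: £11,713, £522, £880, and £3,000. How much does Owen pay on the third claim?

£132

Bill 1, £11,713: £1,539 to deductible, leaving £10,174; patient's 15% is £1,526.10. Patient pays £3,065.10; OOP now £3,065.10.
Bill 2, £522: 15% coinsurance on £522 = £78.30. Cost to patient: £78.30. OOP to date £3,143.40.
Bill 3, £880: deductible met; 15% of £880 = £132. Patient pays £132; OOP now £3,275.40.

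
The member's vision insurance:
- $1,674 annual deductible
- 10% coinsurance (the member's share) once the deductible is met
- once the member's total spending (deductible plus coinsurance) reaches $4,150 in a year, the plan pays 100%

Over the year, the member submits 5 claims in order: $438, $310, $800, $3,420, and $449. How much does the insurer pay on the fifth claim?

$404.10

Claim 1 — $438: entire amount goes to the deductible. Cost to member: $438. OOP to date $438. Insurer: $438 − $438 = $0.
Claim 2 — $310: fully absorbed by the deductible. Member owes $310 (running OOP $748). Insurer: $310 − $310 = $0.
Claim 3 — $800: entire amount goes to the deductible. Member owes $800 (running OOP $1,548). Plan pays $800 − $800 = $0.
Claim 4 — $3,420: $126 finishes the deductible; $3,294 goes to coinsurance; member's 10% is $329.40. Member owes $455.40 (running OOP $2,003.40). Insurer: $3,420 − $455.40 = $2,964.60.
Claim 5 — $449: deductible already satisfied, so member's share is 10% × $449 = $44.90. Cost to member: $44.90. OOP to date $2,048.30. Plan pays $449 − $44.90 = $404.10.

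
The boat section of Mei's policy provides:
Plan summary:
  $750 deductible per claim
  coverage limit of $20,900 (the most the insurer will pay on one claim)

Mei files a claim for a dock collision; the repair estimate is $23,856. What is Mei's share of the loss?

$2,956

Subtract the deductible: $23,856 − $750 = $23,106.
Since $23,106 > $20,900, the payout is capped at $20,900.
The owner bears the rest of the original loss: $23,856 − $20,900 = $2,956.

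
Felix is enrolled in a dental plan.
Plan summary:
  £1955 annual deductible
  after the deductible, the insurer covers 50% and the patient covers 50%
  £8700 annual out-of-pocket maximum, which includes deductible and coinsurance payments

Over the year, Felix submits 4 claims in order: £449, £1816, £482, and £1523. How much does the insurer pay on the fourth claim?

Claim 1 (£449): entire amount goes to the deductible. Patient pays £449; OOP now £449. Plan pays £449 − £449 = £0.
Claim 2 (£1816): deductible takes £1506, £310 remains; coinsurance £310 × 50% = £155. Patient pays £1661; OOP now £2110. Insurer: £1816 − £1661 = £155.
Claim 3 (£482): deductible already satisfied, so patient's share is 50% × £482 = £241. Patient owes £241 (running OOP £2351). Plan pays £482 − £241 = £241.
Claim 4 (£1523): deductible already satisfied, so patient's share is 50% × £1523 = £761.50. Cost to patient: £761.50. OOP to date £3112.50. Plan pays £1523 − £761.50 = £761.50.

£761.50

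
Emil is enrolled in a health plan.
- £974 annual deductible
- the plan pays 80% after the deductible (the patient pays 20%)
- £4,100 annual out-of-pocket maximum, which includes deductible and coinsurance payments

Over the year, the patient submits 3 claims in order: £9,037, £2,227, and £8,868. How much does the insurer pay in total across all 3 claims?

£16,032

Claim 1 — £9,037: £974 finishes the deductible; £8,063 goes to coinsurance; coinsurance £8,063 × 20% = £1,612.60. Cost to patient: £2,586.60. OOP to date £2,586.60. Plan pays £9,037 − £2,586.60 = £6,450.40.
Claim 2 — £2,227: deductible already satisfied, so patient's share is 20% × £2,227 = £445.40. Cost to patient: £445.40. OOP to date £3,032. Insurer: £2,227 − £445.40 = £1,781.60.
Claim 3 — £8,868: 20% coinsurance on £8,868 = £1,773.60. OOP would hit £4,805.60 > £4,100, so the cap limits the patient to £4,100 − £3,032 = £1,068. Insurer: £8,868 − £1,068 = £7,800.
Insurer total: £6,450.40 + £1,781.60 + £7,800 = £16,032.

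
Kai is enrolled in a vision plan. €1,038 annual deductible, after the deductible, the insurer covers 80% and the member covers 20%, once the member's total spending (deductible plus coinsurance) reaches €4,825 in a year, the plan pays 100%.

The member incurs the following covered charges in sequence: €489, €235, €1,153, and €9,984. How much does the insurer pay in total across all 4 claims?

Claim 1 (€489): fully absorbed by the deductible. Cost to member: €489. OOP to date €489. Plan pays €489 − €489 = €0.
Claim 2 (€235): fully absorbed by the deductible. Cost to member: €235. OOP to date €724. Plan pays €235 − €235 = €0.
Claim 3 (€1,153): deductible takes €314, €839 remains; member's 20% is €167.80. Member pays €481.80; OOP now €1,205.80. Insurer: €1,153 − €481.80 = €671.20.
Claim 4 (€9,984): deductible met; 20% of €9,984 = €1,996.80. Member owes €1,996.80 (running OOP €3,202.60). Insurer: €9,984 − €1,996.80 = €7,987.20.
Insurer total = bills − member's total = €11,861 − €3,202.60 = €8,658.40.

€8,658.40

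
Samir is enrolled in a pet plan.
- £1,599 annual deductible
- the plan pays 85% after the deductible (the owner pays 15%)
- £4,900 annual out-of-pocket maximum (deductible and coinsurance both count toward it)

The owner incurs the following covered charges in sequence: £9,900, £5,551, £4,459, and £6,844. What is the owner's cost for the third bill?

Bill 1, £9,900: deductible takes £1,599, £8,301 remains; coinsurance £8,301 × 15% = £1,245.15. Cost to owner: £2,844.15. OOP to date £2,844.15.
Bill 2, £5,551: 15% coinsurance on £5,551 = £832.65. Cost to owner: £832.65. OOP to date £3,676.80.
Bill 3, £4,459: deductible already satisfied, so owner's share is 15% × £4,459 = £668.85. Cost to owner: £668.85. OOP to date £4,345.65.

£668.85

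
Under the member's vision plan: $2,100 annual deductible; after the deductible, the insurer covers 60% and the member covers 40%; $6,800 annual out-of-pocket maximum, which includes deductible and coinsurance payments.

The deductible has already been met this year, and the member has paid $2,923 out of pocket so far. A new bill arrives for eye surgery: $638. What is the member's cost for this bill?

The deductible is already satisfied, so the full bill goes to coinsurance.
Member's 40% share of $638 is $255.20.
Total out-of-pocket so far would be $2,923 + $255.20 = $3,178.20, below the $6,800 cap — no reduction.

$255.20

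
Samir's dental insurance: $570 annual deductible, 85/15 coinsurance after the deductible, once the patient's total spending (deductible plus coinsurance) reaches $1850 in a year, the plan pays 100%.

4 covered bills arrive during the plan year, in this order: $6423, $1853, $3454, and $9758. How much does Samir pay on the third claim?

#1 ($6423): deductible takes $570, $5853 remains; 15% of $5853 = $877.95. Patient owes $1447.95 (running OOP $1447.95).
#2 ($1853): deductible already satisfied, so patient's share is 15% × $1853 = $277.95. Cost to patient: $277.95. OOP to date $1725.90.
#3 ($3454): 15% coinsurance on $3454 = $518.10. Adding that to $1725.90 gives $2244, past the $1850 cap; patient pays only $1850 − $1725.90 = $124.10.

$124.10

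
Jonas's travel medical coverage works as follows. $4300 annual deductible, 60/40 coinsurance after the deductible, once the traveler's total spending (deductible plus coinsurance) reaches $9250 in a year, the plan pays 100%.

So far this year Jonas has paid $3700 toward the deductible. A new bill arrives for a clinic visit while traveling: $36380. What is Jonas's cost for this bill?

$5550

Remaining deductible: $4300 − $3700 = $600.
That leaves $36380 − $600 = $35780 for coinsurance.
40% of $35780 = $14312 falls to the traveler.
So the traveler owes $600 + $14312 = $14912 before any cap.
Adding $14912 to the $3700 already spent would give $18612, which exceeds the $9250 cap; the traveler pays just $9250 − $3700 = $5550.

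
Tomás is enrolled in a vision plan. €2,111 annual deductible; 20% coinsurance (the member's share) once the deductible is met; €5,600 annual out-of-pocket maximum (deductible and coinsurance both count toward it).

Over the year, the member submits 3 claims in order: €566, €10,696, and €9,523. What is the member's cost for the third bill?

€1,658.80

Claim 1 (€566): fully absorbed by the deductible. Member pays €566; OOP now €566.
Claim 2 (€10,696): €1,545 to deductible, leaving €9,151; member's 20% is €1,830.20. Member owes €3,375.20 (running OOP €3,941.20).
Claim 3 (€9,523): 20% coinsurance on €9,523 = €1,904.60. Adding that to €3,941.20 gives €5,845.80, past the €5,600 cap; member pays only €5,600 − €3,941.20 = €1,658.80.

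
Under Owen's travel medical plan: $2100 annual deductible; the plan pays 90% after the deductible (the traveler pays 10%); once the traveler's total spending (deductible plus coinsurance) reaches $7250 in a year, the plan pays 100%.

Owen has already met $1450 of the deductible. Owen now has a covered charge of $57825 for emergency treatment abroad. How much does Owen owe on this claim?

Deductible still to meet: $2100 − $1450 = $650.
The remaining $57175 (= $57825 − $650) moves to coinsurance.
10% of $57175 = $5717.50 falls to the traveler.
That puts the traveler's cost at $650 + $5717.50 = $6367.50 before any cap.
Year-to-date out-of-pocket would reach $1450 + $6367.50 = $7817.50, above the $7250 maximum, so the traveler pays only $7250 − $1450 = $5800.

$5800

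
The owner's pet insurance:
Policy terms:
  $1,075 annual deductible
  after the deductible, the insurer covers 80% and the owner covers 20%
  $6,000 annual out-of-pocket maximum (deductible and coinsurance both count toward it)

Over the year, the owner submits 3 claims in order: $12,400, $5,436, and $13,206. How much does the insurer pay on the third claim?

Claim 1 — $12,400: deductible takes $1,075, $11,325 remains; 20% of $11,325 = $2,265. Cost to owner: $3,340. OOP to date $3,340. Insurer: $12,400 − $3,340 = $9,060.
Claim 2 — $5,436: deductible already satisfied, so owner's share is 20% × $5,436 = $1,087.20. Owner owes $1,087.20 (running OOP $4,427.20). Plan pays $5,436 − $1,087.20 = $4,348.80.
Claim 3 — $13,206: 20% coinsurance on $13,206 = $2,641.20. That would push OOP to $7,068.40, over the $6,000 cap, so owner pays $6,000 − $4,427.20 = $1,572.80. Plan pays $13,206 − $1,572.80 = $11,633.20.

$11,633.20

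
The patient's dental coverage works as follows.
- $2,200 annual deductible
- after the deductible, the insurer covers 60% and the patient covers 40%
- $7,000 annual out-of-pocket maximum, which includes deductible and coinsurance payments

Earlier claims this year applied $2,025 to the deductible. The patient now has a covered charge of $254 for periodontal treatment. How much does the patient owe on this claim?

$2,025 of the $2,200 deductible is already met, leaving $175.
After the $175 deductible portion, $254 − $175 = $79 is subject to coinsurance.
Coinsurance: $79 × 40% = $31.60.
So the patient owes $175 + $31.60 = $206.60 before any cap.
Total out-of-pocket so far would be $2,025 + $206.60 = $2,231.60, below the $7,000 cap — no reduction.

$206.60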